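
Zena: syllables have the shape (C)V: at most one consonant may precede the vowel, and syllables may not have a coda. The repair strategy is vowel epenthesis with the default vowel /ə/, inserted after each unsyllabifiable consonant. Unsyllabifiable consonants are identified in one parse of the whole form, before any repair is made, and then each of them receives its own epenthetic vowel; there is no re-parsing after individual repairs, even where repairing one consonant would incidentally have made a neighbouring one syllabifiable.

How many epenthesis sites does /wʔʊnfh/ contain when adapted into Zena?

4

The unsyllabifiable consonants are /w/, /n/, /f/, /h/; each receives one epenthetic vowel.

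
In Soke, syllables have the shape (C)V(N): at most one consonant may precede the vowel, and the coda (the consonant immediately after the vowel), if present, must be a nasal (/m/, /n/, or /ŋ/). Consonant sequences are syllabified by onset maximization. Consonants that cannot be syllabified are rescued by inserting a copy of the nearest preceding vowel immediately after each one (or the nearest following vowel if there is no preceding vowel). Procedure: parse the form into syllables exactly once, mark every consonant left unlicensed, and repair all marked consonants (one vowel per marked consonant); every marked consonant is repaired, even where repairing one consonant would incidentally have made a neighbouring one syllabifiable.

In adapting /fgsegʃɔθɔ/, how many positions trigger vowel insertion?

3

The unsyllabifiable consonants are /f/, /g/, /g/; each receives one epenthetic vowel.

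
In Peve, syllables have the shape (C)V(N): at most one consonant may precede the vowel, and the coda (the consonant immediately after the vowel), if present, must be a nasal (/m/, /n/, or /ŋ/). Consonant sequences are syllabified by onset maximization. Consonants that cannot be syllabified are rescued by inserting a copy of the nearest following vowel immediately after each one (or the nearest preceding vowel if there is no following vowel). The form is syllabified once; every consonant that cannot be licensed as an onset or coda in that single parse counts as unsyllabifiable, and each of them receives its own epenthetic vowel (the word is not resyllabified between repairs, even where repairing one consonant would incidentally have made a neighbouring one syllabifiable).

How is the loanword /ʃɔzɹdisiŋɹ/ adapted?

The consonants /z/, /ɹ/, /ɹ/ cannot be parsed into a legal (C)V(N) syllable (only a nasal (/m/, /n/, or /ŋ/) is licensed in coda position; onsets are limited to one consonant).
Inserting the epenthetic vowel yields /z/ → /zi/, /ɹ/ → /ɹi/, /ɹ/ → /ɹi/.

ʃɔziɹidisiŋɹi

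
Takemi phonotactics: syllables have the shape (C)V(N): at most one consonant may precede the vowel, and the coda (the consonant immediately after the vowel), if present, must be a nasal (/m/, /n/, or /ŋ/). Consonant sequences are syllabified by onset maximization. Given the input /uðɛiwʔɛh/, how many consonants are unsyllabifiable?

Syllabifying with onset maximization leaves /w/, /h/ stranded (only a nasal (/m/, /n/, or /ŋ/) is licensed in coda position; onsets are limited to one consonant).

2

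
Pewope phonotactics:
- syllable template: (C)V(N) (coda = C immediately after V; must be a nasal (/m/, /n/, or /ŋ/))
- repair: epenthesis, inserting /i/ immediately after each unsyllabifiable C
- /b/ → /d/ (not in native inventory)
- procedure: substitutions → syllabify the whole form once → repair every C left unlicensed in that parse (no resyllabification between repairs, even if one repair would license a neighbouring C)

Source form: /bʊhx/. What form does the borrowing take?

Substitution: /b/ → /d/, giving /dʊhx/.
Under (C)V(N), the unsyllabifiable consonants are /h/, /x/ (only a nasal (/m/, /n/, or /ŋ/) is licensed in coda position; onsets are limited to one consonant).
Each unlicensed consonant becomes the onset of a new syllable: /h/ → /hi/, /x/ → /xi/.

dʊhixi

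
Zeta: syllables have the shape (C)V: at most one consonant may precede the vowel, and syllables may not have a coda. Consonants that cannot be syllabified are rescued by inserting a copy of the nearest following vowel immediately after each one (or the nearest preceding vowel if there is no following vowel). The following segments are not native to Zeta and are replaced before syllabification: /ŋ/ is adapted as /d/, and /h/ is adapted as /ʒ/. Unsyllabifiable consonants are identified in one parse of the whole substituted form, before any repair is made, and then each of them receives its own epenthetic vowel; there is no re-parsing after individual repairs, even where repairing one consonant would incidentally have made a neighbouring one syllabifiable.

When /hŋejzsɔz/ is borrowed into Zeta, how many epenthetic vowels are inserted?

After substitution the input is /ʒdejzsɔz/.
The unsyllabifiable consonants are /ʒ/, /j/, /z/, /z/; each receives one epenthetic vowel.

4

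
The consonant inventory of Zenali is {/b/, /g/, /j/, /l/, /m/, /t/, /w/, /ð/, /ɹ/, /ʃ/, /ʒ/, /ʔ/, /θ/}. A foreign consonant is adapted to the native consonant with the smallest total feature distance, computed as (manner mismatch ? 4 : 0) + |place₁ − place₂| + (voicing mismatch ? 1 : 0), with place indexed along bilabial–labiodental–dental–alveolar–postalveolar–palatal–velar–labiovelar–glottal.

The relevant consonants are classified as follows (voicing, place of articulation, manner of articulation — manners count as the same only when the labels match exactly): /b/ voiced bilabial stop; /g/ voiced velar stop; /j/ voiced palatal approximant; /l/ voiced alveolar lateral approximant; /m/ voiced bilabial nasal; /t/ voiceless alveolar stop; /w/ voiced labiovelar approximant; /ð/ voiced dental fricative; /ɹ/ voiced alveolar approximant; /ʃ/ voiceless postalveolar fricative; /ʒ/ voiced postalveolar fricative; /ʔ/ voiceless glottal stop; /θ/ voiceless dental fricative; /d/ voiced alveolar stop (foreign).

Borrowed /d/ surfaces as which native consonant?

t

/t/ is closest: same manner (stop), place distance 0 (alveolar→alveolar), voicing differs (+1); total 1. Next closest is /b/ at distance 3.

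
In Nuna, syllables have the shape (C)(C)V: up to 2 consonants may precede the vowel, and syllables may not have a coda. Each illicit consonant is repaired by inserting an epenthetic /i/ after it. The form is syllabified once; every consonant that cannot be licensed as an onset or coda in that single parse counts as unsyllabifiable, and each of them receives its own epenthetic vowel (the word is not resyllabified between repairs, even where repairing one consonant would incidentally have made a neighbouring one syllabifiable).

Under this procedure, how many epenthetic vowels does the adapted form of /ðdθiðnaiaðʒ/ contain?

3

The unsyllabifiable consonants are /ð/, /ð/, /ʒ/; each receives one epenthetic vowel.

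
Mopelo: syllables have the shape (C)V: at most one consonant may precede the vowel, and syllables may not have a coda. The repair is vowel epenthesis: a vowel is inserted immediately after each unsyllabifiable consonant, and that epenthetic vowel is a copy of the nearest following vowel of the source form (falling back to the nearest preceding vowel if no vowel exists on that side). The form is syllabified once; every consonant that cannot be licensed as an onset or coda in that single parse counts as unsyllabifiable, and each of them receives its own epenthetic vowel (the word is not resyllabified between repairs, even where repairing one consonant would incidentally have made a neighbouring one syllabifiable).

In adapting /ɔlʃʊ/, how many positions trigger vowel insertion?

1

The unsyllabifiable consonants are /l/; each receives one epenthetic vowel.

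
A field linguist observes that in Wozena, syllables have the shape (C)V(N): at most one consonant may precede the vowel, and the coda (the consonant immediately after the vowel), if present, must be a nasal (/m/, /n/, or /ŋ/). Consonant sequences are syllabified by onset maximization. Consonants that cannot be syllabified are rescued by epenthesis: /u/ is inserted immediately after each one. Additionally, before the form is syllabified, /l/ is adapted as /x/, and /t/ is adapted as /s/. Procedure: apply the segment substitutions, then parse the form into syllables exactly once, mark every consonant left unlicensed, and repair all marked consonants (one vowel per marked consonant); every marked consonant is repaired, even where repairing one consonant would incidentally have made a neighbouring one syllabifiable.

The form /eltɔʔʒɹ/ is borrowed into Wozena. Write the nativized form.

Substitution: /l/ → /x/, /t/ → /s/, giving /exsɔʔʒɹ/.
Under (C)V(N), the unsyllabifiable consonants are /x/, /ʔ/, /ʒ/, /ɹ/ (only a nasal (/m/, /n/, or /ŋ/) is licensed in coda position; onsets are limited to one consonant).
Each unlicensed consonant becomes the onset of a new syllable: /x/ → /xu/, /ʔ/ → /ʔu/, /ʒ/ → /ʒu/, /ɹ/ → /ɹu/.

exusɔʔuʒuɹu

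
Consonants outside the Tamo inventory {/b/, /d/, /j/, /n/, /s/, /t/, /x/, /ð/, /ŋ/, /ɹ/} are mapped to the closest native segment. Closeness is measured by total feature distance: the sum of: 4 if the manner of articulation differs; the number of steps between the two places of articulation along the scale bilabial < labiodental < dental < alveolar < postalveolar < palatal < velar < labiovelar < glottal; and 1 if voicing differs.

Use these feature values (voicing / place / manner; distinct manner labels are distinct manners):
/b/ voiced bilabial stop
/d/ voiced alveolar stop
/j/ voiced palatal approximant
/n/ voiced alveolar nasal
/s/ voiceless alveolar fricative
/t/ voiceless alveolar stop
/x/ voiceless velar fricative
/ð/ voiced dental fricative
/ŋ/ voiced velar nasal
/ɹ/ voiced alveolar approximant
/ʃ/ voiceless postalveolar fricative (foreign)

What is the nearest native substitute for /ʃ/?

s

/s/ is closest: same manner (fricative), place distance 1 (postalveolar→alveolar), same voicing; total 1. Next closest is /x/ at distance 2.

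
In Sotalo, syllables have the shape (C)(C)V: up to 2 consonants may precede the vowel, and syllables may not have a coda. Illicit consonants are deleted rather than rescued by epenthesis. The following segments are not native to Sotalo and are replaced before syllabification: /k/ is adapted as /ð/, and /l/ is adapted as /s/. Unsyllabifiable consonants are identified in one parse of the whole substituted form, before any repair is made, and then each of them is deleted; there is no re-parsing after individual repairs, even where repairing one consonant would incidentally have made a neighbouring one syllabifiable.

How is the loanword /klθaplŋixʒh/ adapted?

sθasŋi

Substitution: /k/ → /ð/, /l/ → /s/, giving /ðsθapsŋixʒh/.
Syllabifying with onset maximization leaves /ð/, /p/, /x/, /ʒ/, /h/ stranded (no codas are permitted; onsets may contain at most 2 consonants).
Each unlicensed consonant is deleted: /ð/, /p/, /x/, /ʒ/, /h/.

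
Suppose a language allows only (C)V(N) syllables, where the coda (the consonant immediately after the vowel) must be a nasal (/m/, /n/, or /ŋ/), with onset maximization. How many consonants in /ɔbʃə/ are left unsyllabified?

Under (C)V(N), the unsyllabifiable consonants are /b/ (only a nasal (/m/, /n/, or /ŋ/) is licensed in coda position; onsets are limited to one consonant).

1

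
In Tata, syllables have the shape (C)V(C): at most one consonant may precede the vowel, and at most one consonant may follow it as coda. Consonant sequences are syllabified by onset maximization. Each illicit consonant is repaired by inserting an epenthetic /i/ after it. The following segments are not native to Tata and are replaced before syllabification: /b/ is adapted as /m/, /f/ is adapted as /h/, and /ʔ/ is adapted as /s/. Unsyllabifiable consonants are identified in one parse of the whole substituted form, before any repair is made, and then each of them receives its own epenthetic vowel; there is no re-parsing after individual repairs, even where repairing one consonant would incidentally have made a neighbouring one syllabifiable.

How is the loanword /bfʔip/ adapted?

mihisip

Substitution: /b/ → /m/, /f/ → /h/, /ʔ/ → /s/, giving /mhsip/.
The consonants /m/, /h/ cannot be parsed into a legal (C)V(C) syllable (at most one coda consonant is licensed; onsets are limited to one consonant).
Inserting the epenthetic vowel yields /m/ → /mi/, /h/ → /hi/.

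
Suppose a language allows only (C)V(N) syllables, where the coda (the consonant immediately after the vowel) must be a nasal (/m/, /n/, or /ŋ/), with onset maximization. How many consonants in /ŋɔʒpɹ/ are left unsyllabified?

The consonants /ʒ/, /p/, /ɹ/ cannot be parsed into a legal (C)V(N) syllable (only a nasal (/m/, /n/, or /ŋ/) is licensed in coda position; onsets are limited to one consonant).

3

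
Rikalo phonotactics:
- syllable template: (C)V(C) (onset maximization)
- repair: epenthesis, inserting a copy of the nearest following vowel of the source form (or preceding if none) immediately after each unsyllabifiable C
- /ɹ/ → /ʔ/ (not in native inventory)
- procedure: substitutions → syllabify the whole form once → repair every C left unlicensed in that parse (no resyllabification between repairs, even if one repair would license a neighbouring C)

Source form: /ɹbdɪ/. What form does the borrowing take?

ʔɪbɪdɪ

Substitution: /ɹ/ → /ʔ/, giving /ʔbdɪ/.
Syllabifying with onset maximization leaves /ʔ/, /b/ stranded (at most one coda consonant is licensed; onsets are limited to one consonant).
Inserting the epenthetic vowel yields /ʔ/ → /ʔɪ/, /b/ → /bɪ/.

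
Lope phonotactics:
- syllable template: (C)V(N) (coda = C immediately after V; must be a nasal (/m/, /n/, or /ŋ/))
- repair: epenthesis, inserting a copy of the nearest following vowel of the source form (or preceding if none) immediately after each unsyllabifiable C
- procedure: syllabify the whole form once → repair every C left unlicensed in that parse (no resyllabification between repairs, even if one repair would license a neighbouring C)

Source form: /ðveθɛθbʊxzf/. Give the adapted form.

Syllabifying with onset maximization leaves /ð/, /θ/, /x/, /z/, /f/ stranded (only a nasal (/m/, /n/, or /ŋ/) is licensed in coda position; onsets are limited to one consonant).
Epenthesis after each stranded consonant: /ð/ → /ðe/, /θ/ → /θʊ/, /x/ → /xʊ/, /z/ → /zʊ/, /f/ → /fʊ/.

ðeveθɛθʊbʊxʊzʊfʊ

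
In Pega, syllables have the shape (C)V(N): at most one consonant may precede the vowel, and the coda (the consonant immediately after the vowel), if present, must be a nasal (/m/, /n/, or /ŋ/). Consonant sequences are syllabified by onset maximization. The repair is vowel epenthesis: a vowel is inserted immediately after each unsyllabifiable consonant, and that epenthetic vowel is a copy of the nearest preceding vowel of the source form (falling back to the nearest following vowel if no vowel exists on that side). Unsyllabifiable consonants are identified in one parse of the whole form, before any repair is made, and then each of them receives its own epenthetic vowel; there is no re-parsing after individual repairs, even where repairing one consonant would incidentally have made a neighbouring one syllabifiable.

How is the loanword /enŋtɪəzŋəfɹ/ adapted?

The consonants /ŋ/, /z/, /f/, /ɹ/ cannot be parsed into a legal (C)V(N) syllable (only a nasal (/m/, /n/, or /ŋ/) is licensed in coda position; onsets are limited to one consonant).
Inserting the epenthetic vowel yields /ŋ/ → /ŋe/, /z/ → /zə/, /f/ → /fə/, /ɹ/ → /ɹə/.

enŋetɪəzəŋəfəɹə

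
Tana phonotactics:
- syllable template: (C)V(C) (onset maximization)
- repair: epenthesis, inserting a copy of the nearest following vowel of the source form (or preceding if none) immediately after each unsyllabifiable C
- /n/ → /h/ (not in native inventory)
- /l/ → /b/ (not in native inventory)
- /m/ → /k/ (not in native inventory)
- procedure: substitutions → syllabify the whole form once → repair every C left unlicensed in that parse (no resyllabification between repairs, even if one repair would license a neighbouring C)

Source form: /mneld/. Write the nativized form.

kehebde

Substitution: /m/ → /k/, /n/ → /h/, /l/ → /b/, giving /khebd/.
The consonants /k/, /d/ cannot be parsed into a legal (C)V(C) syllable (at most one coda consonant is licensed; onsets are limited to one consonant).
Epenthesis after each stranded consonant: /k/ → /ke/, /d/ → /de/.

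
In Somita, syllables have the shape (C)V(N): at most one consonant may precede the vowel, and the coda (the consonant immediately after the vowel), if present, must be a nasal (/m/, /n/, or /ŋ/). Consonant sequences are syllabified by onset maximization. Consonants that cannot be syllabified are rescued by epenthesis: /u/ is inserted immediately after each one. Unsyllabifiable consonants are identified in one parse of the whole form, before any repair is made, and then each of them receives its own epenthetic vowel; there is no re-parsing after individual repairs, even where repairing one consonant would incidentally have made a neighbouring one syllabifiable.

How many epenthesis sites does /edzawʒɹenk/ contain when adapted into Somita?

4

The unsyllabifiable consonants are /d/, /w/, /ʒ/, /k/; each receives one epenthetic vowel.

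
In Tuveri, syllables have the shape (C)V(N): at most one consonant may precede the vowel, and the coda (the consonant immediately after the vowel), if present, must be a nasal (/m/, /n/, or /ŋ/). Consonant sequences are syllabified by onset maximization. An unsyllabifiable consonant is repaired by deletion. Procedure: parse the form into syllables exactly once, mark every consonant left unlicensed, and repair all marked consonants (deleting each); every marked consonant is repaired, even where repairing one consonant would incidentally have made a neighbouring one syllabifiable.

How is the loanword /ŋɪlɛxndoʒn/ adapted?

Syllabifying with onset maximization leaves /x/, /n/, /ʒ/, /n/ stranded (only a nasal (/m/, /n/, or /ŋ/) is licensed in coda position; onsets are limited to one consonant).
Deleting the stranded consonants removes /x/, /n/, /ʒ/, /n/.

ŋɪlɛdo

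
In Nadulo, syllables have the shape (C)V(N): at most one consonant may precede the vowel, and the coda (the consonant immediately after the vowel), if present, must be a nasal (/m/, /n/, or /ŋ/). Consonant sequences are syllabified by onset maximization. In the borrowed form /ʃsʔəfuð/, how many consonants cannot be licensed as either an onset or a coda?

3

Syllabifying with onset maximization leaves /ʃ/, /s/, /ð/ stranded (only a nasal (/m/, /n/, or /ŋ/) is licensed in coda position; onsets are limited to one consonant).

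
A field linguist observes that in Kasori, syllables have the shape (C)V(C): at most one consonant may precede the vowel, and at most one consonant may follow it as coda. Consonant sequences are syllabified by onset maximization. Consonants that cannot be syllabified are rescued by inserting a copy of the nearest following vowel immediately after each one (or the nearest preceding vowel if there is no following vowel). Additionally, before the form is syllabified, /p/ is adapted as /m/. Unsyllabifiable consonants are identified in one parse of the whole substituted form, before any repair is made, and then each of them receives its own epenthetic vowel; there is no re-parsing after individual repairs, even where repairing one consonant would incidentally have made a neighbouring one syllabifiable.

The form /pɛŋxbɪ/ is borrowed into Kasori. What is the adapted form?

mɛŋxɪbɪ

Substitution: /p/ → /m/, giving /mɛŋxbɪ/.
Syllabifying with onset maximization leaves /x/ stranded (at most one coda consonant is licensed; onsets are limited to one consonant).
Each unlicensed consonant becomes the onset of a new syllable: /x/ → /xɪ/.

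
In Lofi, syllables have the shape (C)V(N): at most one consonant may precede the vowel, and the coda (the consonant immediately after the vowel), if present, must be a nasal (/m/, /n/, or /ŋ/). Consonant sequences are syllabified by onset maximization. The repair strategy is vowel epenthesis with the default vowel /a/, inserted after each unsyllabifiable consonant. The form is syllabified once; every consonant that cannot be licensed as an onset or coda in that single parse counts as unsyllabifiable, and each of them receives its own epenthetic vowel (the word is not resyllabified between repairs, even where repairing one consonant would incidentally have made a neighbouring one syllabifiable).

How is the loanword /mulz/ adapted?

mulaza

Under (C)V(N), the unsyllabifiable consonants are /l/, /z/ (only a nasal (/m/, /n/, or /ŋ/) is licensed in coda position; onsets are limited to one consonant).
Epenthesis after each stranded consonant: /l/ → /la/, /z/ → /za/.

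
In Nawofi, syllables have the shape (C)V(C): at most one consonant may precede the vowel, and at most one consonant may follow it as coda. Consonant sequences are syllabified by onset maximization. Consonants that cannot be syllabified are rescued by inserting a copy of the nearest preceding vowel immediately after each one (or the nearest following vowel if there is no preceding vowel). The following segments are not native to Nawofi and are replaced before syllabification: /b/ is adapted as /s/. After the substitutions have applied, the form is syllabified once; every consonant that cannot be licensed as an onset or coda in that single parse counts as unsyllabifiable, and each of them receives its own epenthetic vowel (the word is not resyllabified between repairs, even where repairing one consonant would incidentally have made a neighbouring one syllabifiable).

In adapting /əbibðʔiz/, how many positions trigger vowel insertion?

1

After substitution the input is /əsisðʔiz/.
The unsyllabifiable consonants are /ð/; each receives one epenthetic vowel.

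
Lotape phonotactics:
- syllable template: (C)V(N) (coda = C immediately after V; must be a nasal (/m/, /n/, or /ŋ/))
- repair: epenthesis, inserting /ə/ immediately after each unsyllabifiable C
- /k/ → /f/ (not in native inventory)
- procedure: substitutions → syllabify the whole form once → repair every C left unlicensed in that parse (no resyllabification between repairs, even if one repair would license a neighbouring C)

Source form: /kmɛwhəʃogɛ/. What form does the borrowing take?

Substitution: /k/ → /f/, giving /fmɛwhəʃogɛ/.
The consonants /f/, /w/ cannot be parsed into a legal (C)V(N) syllable (only a nasal (/m/, /n/, or /ŋ/) is licensed in coda position; onsets are limited to one consonant).
Inserting the epenthetic vowel yields /f/ → /fə/, /w/ → /wə/.

fəmɛwəhəʃogɛ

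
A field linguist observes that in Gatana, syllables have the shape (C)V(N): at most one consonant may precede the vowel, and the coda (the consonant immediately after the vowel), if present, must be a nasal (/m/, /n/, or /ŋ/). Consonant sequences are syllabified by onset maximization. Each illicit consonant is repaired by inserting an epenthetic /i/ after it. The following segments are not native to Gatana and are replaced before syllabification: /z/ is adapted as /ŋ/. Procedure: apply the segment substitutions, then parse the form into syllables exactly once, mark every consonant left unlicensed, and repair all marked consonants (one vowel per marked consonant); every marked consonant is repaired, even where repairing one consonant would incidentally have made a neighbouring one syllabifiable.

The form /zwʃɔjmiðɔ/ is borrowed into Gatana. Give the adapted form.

ŋiwiʃɔjimiðɔ

Substitution: /z/ → /ŋ/, giving /ŋwʃɔjmiðɔ/.
The consonants /ŋ/, /w/, /j/ cannot be parsed into a legal (C)V(N) syllable (only a nasal (/m/, /n/, or /ŋ/) is licensed in coda position; onsets are limited to one consonant).
Inserting the epenthetic vowel yields /ŋ/ → /ŋi/, /w/ → /wi/, /j/ → /ji/.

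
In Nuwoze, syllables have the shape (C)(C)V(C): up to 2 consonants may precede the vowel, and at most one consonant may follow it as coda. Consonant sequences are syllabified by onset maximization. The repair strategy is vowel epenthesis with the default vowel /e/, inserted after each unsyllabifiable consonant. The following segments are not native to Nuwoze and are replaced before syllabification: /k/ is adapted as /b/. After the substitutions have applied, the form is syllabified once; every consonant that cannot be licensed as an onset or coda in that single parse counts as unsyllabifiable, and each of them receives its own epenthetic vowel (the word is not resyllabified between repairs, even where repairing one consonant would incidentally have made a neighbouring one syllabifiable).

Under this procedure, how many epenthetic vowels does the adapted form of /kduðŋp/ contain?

2

After substitution the input is /bduðŋp/.
The unsyllabifiable consonants are /ŋ/, /p/; each receives one epenthetic vowel.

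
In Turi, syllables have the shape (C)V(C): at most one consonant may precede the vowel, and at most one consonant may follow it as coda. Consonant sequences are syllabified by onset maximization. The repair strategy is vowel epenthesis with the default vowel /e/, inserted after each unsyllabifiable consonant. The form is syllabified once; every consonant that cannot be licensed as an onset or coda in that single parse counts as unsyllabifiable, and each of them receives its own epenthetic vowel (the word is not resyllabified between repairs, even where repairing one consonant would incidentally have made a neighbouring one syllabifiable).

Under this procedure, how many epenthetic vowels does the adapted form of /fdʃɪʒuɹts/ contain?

4

The unsyllabifiable consonants are /f/, /d/, /t/, /s/; each receives one epenthetic vowel.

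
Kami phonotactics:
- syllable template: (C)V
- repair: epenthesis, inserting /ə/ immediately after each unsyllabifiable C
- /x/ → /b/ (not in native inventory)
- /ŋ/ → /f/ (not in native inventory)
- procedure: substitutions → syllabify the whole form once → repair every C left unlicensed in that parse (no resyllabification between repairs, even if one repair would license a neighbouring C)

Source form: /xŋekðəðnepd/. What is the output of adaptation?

Substitution: /x/ → /b/, /ŋ/ → /f/, giving /bfekðəðnepd/.
Syllabifying with onset maximization leaves /b/, /k/, /ð/, /p/, /d/ stranded (no codas are permitted; onsets are limited to one consonant).
Epenthesis after each stranded consonant: /b/ → /bə/, /k/ → /kə/, /ð/ → /ðə/, /p/ → /pə/, /d/ → /də/.

bəfekəðəðənepədə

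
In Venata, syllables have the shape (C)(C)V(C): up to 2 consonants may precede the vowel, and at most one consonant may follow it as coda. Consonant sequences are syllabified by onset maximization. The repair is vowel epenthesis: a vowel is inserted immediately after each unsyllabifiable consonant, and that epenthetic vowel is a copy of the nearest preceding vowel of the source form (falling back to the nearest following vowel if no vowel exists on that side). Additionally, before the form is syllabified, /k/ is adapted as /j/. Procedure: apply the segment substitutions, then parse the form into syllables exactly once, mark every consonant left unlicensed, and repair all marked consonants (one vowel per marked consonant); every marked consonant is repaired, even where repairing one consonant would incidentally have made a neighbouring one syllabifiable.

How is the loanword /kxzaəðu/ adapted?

jaxzaəðu

Substitution: /k/ → /j/, giving /jxzaəðu/.
Syllabifying with onset maximization leaves /j/ stranded (at most one coda consonant is licensed; onsets may contain at most 2 consonants).
Epenthesis after each stranded consonant: /j/ → /ja/.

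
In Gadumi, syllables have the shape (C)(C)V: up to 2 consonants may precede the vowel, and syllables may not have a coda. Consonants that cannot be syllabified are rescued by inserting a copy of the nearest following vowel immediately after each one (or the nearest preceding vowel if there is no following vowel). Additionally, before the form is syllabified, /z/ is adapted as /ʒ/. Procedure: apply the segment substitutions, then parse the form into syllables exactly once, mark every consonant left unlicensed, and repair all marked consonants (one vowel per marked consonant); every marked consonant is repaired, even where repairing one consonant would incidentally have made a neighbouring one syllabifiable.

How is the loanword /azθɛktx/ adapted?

aʒθɛkɛtɛxɛ

Substitution: /z/ → /ʒ/, giving /aʒθɛktx/.
The consonants /k/, /t/, /x/ cannot be parsed into a legal (C)(C)V syllable (no codas are permitted; onsets may contain at most 2 consonants).
Epenthesis after each stranded consonant: /k/ → /kɛ/, /t/ → /tɛ/, /x/ → /xɛ/.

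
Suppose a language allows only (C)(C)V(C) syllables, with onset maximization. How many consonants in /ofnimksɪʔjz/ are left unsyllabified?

2

Under (C)(C)V(C), the unsyllabifiable consonants are /j/, /z/ (at most one coda consonant is licensed; onsets may contain at most 2 consonants).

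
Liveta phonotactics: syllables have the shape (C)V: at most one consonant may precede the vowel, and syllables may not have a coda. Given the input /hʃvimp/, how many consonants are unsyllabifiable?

4

Syllabifying with onset maximization leaves /h/, /ʃ/, /m/, /p/ stranded (no codas are permitted; onsets are limited to one consonant).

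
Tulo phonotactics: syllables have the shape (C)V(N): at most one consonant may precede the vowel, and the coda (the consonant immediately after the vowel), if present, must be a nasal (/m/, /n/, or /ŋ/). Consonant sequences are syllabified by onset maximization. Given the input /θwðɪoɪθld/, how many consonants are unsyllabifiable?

5

The consonants /θ/, /w/, /θ/, /l/, /d/ cannot be parsed into a legal (C)V(N) syllable (only a nasal (/m/, /n/, or /ŋ/) is licensed in coda position; onsets are limited to one consonant).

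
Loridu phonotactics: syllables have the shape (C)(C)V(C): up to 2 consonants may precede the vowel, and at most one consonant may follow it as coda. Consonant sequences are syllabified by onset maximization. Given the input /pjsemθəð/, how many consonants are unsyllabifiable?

1

Under (C)(C)V(C), the unsyllabifiable consonants are /p/ (at most one coda consonant is licensed; onsets may contain at most 2 consonants).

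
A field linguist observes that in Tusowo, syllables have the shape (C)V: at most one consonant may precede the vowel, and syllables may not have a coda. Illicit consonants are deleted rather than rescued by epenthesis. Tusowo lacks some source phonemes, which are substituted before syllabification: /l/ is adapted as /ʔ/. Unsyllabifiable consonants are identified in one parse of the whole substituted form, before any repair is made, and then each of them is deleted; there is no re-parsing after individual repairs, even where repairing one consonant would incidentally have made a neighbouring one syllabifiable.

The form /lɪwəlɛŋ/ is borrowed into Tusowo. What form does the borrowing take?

ʔɪwəʔɛ

Substitution: /l/ → /ʔ/, giving /ʔɪwəʔɛŋ/.
Under (C)V, the unsyllabifiable consonants are /ŋ/ (no codas are permitted; onsets are limited to one consonant).
Deletion applies to /ŋ/.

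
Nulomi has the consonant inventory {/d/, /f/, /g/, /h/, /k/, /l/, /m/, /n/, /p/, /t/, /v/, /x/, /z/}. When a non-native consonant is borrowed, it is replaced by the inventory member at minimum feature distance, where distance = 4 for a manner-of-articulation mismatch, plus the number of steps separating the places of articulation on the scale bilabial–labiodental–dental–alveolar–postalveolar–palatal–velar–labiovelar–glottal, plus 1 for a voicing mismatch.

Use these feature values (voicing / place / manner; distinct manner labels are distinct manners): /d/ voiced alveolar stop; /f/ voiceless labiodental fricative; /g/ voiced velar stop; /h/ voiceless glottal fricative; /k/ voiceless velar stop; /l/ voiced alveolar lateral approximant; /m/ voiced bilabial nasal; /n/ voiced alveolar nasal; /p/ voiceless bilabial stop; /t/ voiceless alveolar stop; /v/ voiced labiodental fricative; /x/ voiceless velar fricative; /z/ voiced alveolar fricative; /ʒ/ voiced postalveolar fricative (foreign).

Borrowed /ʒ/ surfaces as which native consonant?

/z/ is closest: same manner (fricative), place distance 1 (postalveolar→alveolar), same voicing; total 1. Next closest is /v/ at distance 3.

z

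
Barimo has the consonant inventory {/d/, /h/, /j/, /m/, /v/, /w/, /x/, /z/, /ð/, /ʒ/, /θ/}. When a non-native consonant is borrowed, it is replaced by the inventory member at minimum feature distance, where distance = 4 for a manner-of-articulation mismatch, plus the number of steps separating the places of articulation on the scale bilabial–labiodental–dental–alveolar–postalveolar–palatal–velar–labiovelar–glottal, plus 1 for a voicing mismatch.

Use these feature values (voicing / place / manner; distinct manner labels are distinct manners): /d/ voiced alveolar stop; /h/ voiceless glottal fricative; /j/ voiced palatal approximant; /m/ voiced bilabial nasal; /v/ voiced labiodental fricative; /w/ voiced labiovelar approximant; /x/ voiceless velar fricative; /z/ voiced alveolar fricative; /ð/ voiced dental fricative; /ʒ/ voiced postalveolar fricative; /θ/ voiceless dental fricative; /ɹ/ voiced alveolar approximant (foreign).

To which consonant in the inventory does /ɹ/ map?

/j/ is closest: same manner (approximant), place distance 2 (alveolar→palatal), same voicing; total 2. Next closest is /d/ at distance 4.

j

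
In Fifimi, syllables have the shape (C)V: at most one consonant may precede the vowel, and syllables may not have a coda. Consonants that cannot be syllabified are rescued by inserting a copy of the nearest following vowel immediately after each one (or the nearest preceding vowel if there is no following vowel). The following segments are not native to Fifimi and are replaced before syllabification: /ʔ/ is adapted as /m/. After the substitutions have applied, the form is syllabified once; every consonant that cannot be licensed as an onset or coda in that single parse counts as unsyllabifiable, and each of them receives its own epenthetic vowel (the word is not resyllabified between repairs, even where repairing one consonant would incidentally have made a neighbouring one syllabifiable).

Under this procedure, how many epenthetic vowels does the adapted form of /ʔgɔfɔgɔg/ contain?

2

After substitution the input is /mgɔfɔgɔg/.
The unsyllabifiable consonants are /m/, /g/; each receives one epenthetic vowel.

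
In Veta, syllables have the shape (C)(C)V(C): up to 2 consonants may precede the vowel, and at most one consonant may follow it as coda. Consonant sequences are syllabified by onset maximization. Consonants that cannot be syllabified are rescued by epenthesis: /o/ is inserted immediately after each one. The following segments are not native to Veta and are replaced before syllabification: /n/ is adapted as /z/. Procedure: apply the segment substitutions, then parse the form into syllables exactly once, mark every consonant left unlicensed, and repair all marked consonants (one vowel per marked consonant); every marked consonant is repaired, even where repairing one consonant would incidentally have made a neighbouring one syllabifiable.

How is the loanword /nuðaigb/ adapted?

zuðaigbo

Substitution: /n/ → /z/, giving /zuðaigb/.
The consonants /b/ cannot be parsed into a legal (C)(C)V(C) syllable (at most one coda consonant is licensed; onsets may contain at most 2 consonants).
Each unlicensed consonant becomes the onset of a new syllable: /b/ → /bo/.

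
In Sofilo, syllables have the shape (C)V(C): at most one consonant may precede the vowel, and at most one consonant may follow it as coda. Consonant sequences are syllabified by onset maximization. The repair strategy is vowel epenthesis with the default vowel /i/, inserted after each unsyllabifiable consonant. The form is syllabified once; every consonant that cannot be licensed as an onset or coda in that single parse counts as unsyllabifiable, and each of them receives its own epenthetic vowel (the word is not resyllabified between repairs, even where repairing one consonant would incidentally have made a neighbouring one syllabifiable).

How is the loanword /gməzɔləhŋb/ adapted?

giməzɔləhŋibi

Under (C)V(C), the unsyllabifiable consonants are /g/, /ŋ/, /b/ (at most one coda consonant is licensed; onsets are limited to one consonant).
Each unlicensed consonant becomes the onset of a new syllable: /g/ → /gi/, /ŋ/ → /ŋi/, /b/ → /bi/.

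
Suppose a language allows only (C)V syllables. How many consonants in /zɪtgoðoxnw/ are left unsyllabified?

4

Under (C)V, the unsyllabifiable consonants are /t/, /x/, /n/, /w/ (no codas are permitted; onsets are limited to one consonant).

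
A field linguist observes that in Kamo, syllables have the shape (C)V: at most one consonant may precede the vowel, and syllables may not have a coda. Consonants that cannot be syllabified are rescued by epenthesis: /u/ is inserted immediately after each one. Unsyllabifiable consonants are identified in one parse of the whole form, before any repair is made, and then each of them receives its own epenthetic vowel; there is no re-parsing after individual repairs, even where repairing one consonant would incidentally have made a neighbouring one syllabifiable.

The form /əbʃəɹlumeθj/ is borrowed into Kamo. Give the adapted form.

The consonants /b/, /ɹ/, /θ/, /j/ cannot be parsed into a legal (C)V syllable (no codas are permitted; onsets are limited to one consonant).
Inserting the epenthetic vowel yields /b/ → /bu/, /ɹ/ → /ɹu/, /θ/ → /θu/, /j/ → /ju/.

əbuʃəɹulumeθuju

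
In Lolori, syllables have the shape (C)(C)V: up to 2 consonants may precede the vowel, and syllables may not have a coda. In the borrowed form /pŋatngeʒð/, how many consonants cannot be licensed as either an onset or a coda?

Syllabifying with onset maximization leaves /t/, /ʒ/, /ð/ stranded (no codas are permitted; onsets may contain at most 2 consonants).

3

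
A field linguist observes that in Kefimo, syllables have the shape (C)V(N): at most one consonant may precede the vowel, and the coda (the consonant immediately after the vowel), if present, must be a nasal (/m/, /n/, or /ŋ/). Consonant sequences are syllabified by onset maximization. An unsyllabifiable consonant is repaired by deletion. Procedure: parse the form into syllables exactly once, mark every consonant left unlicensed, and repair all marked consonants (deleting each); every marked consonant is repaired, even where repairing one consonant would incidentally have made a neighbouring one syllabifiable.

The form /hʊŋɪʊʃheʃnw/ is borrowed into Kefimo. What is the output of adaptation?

The consonants /ʃ/, /ʃ/, /n/, /w/ cannot be parsed into a legal (C)V(N) syllable (only a nasal (/m/, /n/, or /ŋ/) is licensed in coda position; onsets are limited to one consonant).
Deletion applies to /ʃ/, /ʃ/, /n/, /w/.

hʊŋɪʊhe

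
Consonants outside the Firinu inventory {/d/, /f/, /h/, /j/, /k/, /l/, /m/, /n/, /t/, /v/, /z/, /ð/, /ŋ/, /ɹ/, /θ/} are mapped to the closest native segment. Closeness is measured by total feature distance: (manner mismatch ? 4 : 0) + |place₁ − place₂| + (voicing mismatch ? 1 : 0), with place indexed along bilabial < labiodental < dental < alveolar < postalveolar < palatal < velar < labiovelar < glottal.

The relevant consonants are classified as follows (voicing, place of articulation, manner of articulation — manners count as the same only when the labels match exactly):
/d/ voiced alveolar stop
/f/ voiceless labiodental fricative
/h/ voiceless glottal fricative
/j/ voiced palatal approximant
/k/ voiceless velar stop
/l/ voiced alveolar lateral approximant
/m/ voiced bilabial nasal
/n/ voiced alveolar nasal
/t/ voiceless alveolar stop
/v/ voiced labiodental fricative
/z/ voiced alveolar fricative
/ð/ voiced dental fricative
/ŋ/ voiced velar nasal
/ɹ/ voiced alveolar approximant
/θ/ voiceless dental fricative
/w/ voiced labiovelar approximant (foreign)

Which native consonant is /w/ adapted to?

/j/ is closest: same manner (approximant), place distance 2 (labiovelar→palatal), same voicing; total 2. Next closest is /ɹ/ at distance 4.

j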